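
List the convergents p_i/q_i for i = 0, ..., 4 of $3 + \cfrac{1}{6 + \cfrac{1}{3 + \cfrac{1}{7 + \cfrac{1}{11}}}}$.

3/1, 19/6, 60/19, 439/139, 4889/1548

Using the convergent recurrence p_i = a_i*p_{i-1} + p_{i-2}, q_i = a_i*q_{i-1} + q_{i-2} with p_{-2}=0, p_{-1}=1, q_{-2}=1, q_{-1}=0:
  i=0: a_0=3, p_0 = 3*1 + 0 = 3, q_0 = 3*0 + 1 = 1.
  i=1: a_1=6, p_1 = 6*3 + 1 = 19, q_1 = 6*1 + 0 = 6.
  i=2: a_2=3, p_2 = 3*19 + 3 = 60, q_2 = 3*6 + 1 = 19.
  i=3: a_3=7, p_3 = 7*60 + 19 = 439, q_3 = 7*19 + 6 = 139.
  i=4: a_4=11, p_4 = 11*439 + 60 = 4889, q_4 = 11*139 + 19 = 1548.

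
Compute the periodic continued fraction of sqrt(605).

[24; (1, 1, 2, 11, 1, 8, 1, 11, 2, 1, 1, 48)]

Write x_i = (sqrt(605) + m_i)/d_i with (m_0, d_0) = (0, 1). a_0 = floor(sqrt(605)) = 24, since 24^2 = 576 <= 605 < 625 = 25^2.
Iterate m_{i+1} = d_i*a_i - m_i, d_{i+1} = (605 - m_{i+1}^2)/d_i, a_{i+1} = floor((a_0 + m_{i+1})/d_{i+1}):
  m_1 = 1*24 - 0 = 24, d_1 = (605 - 24^2)/1 = 29/1 = 29, a_1 = floor((24 + 24)/29) = 1.
  m_2 = 29*1 - 24 = 5, d_2 = (605 - 5^2)/29 = 580/29 = 20, a_2 = floor((24 + 5)/20) = 1.
  m_3 = 20*1 - 5 = 15, d_3 = (605 - 15^2)/20 = 380/20 = 19, a_3 = floor((24 + 15)/19) = 2.
  m_4 = 19*2 - 15 = 23, d_4 = (605 - 23^2)/19 = 76/19 = 4, a_4 = floor((24 + 23)/4) = 11.
  m_5 = 4*11 - 23 = 21, d_5 = (605 - 21^2)/4 = 164/4 = 41, a_5 = floor((24 + 21)/41) = 1.
  m_6 = 41*1 - 21 = 20, d_6 = (605 - 20^2)/41 = 205/41 = 5, a_6 = floor((24 + 20)/5) = 8.
  m_7 = 5*8 - 20 = 20, d_7 = (605 - 20^2)/5 = 205/5 = 41, a_7 = floor((24 + 20)/41) = 1.
  m_8 = 41*1 - 20 = 21, d_8 = (605 - 21^2)/41 = 164/41 = 4, a_8 = floor((24 + 21)/4) = 11.
  m_9 = 4*11 - 21 = 23, d_9 = (605 - 23^2)/4 = 76/4 = 19, a_9 = floor((24 + 23)/19) = 2.
  m_10 = 19*2 - 23 = 15, d_10 = (605 - 15^2)/19 = 380/19 = 20, a_10 = floor((24 + 15)/20) = 1.
  m_11 = 20*1 - 15 = 5, d_11 = (605 - 5^2)/20 = 580/20 = 29, a_11 = floor((24 + 5)/29) = 1.
  m_12 = 29*1 - 5 = 24, d_12 = (605 - 24^2)/29 = 29/29 = 1, a_12 = floor((24 + 24)/1) = 48.
  m_13 = 1*48 - 24 = 24, d_13 = (605 - 24^2)/1 = 29/1 = 29: (m_13, d_13) = (m_1, d_1) = (24, 29), so from here the quotients repeat a_1, ..., a_12; the period length is 12.
Hence the expansion of sqrt(605) is a_0 = 24 followed by the repeating block 1, 1, 2, 11, 1, 8, 1, 11, 2, 1, 1, 48 (period 12).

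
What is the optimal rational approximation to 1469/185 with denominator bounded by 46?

135/17

Expand x = 1469/185 as a continued fraction with the Euclidean algorithm:
  1469 = 7*185 + 174, so a_0 = 7.
  185 = 1*174 + 11, so a_1 = 1.
  174 = 15*11 + 9, so a_2 = 15.
  11 = 1*9 + 2, so a_3 = 1.
  9 = 4*2 + 1, so a_4 = 4.
  2 = 2*1 + 0, so a_5 = 2.
so x = [7; 1, 15, 1, 4, 2].
Convergents (p_i = a_i*p_{i-1} + p_{i-2}, q_i = a_i*q_{i-1} + q_{i-2} with p_{-2}=0, p_{-1}=1, q_{-2}=1, q_{-1}=0), until the denominator exceeds 46:
  i=0: a_0=7, p_0 = 7*1 + 0 = 7, q_0 = 7*0 + 1 = 1.
  i=1: a_1=1, p_1 = 1*7 + 1 = 8, q_1 = 1*1 + 0 = 1.
  i=2: a_2=15, p_2 = 15*8 + 7 = 127, q_2 = 15*1 + 1 = 16.
  i=3: a_3=1, p_3 = 1*127 + 8 = 135, q_3 = 1*16 + 1 = 17.
  i=4: a_4=4, p_4 = 4*135 + 127 = 667, q_4 = 4*17 + 16 = 84.
q_4 = 84 > 46, so the last convergent with denominator <= 46 is p_3/q_3 = 135/17.
The closest fraction with denominator <= 46 is either p_3/q_3 or the intermediate fraction (k*p_3 + p_2)/(k*q_3 + q_2) with the largest k >= 1 whose denominator stays <= 46; these approach x as k grows, and every other convergent or intermediate fraction in range is farther away.
Largest k: floor((46 - q_2)/q_3) = floor((46 - 16)/17) = 1.
That gives (1*135 + 127)/(1*17 + 16) = 262/33.
Compare the errors: |x - 135/17| = |1469*17 - 135*185|/(185*17) = 2/3145, and |x - 262/33| = |1469*33 - 262*185|/(185*33) = 7/6105.
Cross-multiplying, 2*6105 = 12210 < 22015 = 7*3145, so 2/3145 is smaller: the convergent 135/17 is closer to x than 262/33.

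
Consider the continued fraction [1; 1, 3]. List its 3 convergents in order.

1/1, 2/1, 7/4

Using the convergent recurrence p_i = a_i*p_{i-1} + p_{i-2}, q_i = a_i*q_{i-1} + q_{i-2} with p_{-2}=0, p_{-1}=1, q_{-2}=1, q_{-1}=0:
  i=0: a_0=1, p_0 = 1*1 + 0 = 1, q_0 = 1*0 + 1 = 1.
  i=1: a_1=1, p_1 = 1*1 + 1 = 2, q_1 = 1*1 + 0 = 1.
  i=2: a_2=3, p_2 = 3*2 + 1 = 7, q_2 = 3*1 + 1 = 4.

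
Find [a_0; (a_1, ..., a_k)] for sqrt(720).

[26; (1, 4, 1, 52)]

Write x_i = (sqrt(720) + m_i)/d_i with (m_0, d_0) = (0, 1). a_0 = floor(sqrt(720)) = 26, since 26^2 = 676 <= 720 < 729 = 27^2.
Iterate m_{i+1} = d_i*a_i - m_i, d_{i+1} = (720 - m_{i+1}^2)/d_i, a_{i+1} = floor((a_0 + m_{i+1})/d_{i+1}):
  m_1 = 1*26 - 0 = 26, d_1 = (720 - 26^2)/1 = 44/1 = 44, a_1 = floor((26 + 26)/44) = 1.
  m_2 = 44*1 - 26 = 18, d_2 = (720 - 18^2)/44 = 396/44 = 9, a_2 = floor((26 + 18)/9) = 4.
  m_3 = 9*4 - 18 = 18, d_3 = (720 - 18^2)/9 = 396/9 = 44, a_3 = floor((26 + 18)/44) = 1.
  m_4 = 44*1 - 18 = 26, d_4 = (720 - 26^2)/44 = 44/44 = 1, a_4 = floor((26 + 26)/1) = 52.
  m_5 = 1*52 - 26 = 26, d_5 = (720 - 26^2)/1 = 44/1 = 44: (m_5, d_5) = (m_1, d_1) = (26, 44), so from here the quotients repeat a_1, ..., a_4; the period length is 4.
Hence the expansion of sqrt(720) is a_0 = 26 followed by the repeating block 1, 4, 1, 52 (period 4).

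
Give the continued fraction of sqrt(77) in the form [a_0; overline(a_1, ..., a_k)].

[8; overline(1, 3, 2, 3, 1, 16)]

Write x_i = (sqrt(77) + m_i)/d_i with (m_0, d_0) = (0, 1). a_0 = floor(sqrt(77)) = 8, since 8^2 = 64 <= 77 < 81 = 9^2.
Iterate m_{i+1} = d_i*a_i - m_i, d_{i+1} = (77 - m_{i+1}^2)/d_i, a_{i+1} = floor((a_0 + m_{i+1})/d_{i+1}):
  m_1 = 1*8 - 0 = 8, d_1 = (77 - 8^2)/1 = 13/1 = 13, a_1 = floor((8 + 8)/13) = 1.
  m_2 = 13*1 - 8 = 5, d_2 = (77 - 5^2)/13 = 52/13 = 4, a_2 = floor((8 + 5)/4) = 3.
  m_3 = 4*3 - 5 = 7, d_3 = (77 - 7^2)/4 = 28/4 = 7, a_3 = floor((8 + 7)/7) = 2.
  m_4 = 7*2 - 7 = 7, d_4 = (77 - 7^2)/7 = 28/7 = 4, a_4 = floor((8 + 7)/4) = 3.
  m_5 = 4*3 - 7 = 5, d_5 = (77 - 5^2)/4 = 52/4 = 13, a_5 = floor((8 + 5)/13) = 1.
  m_6 = 13*1 - 5 = 8, d_6 = (77 - 8^2)/13 = 13/13 = 1, a_6 = floor((8 + 8)/1) = 16.
  m_7 = 1*16 - 8 = 8, d_7 = (77 - 8^2)/1 = 13/1 = 13: (m_7, d_7) = (m_1, d_1) = (8, 13), so from here the quotients repeat a_1, ..., a_6; the period length is 6.
Hence the expansion of sqrt(77) is a_0 = 8 followed by the repeating block 1, 3, 2, 3, 1, 16 (period 6).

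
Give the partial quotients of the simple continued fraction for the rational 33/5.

Run the Euclidean algorithm on 33 and 5; the successive quotients are the partial quotients a_0, a_1, ... (each step inverts the fractional part left over by the previous one):
  33 = 6*5 + 3, so a_0 = 6.
  5 = 1*3 + 2, so a_1 = 1.
  3 = 1*2 + 1, so a_2 = 1.
  2 = 2*1 + 0, so a_3 = 2.
The remainder reaches 0 after 4 divisions, so the expansion has 4 partial quotients, read off in order.

[6; 1, 1, 2]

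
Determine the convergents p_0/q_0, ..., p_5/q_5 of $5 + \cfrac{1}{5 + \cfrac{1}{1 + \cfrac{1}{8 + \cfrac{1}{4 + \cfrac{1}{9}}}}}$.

Using the convergent recurrence p_i = a_i*p_{i-1} + p_{i-2}, q_i = a_i*q_{i-1} + q_{i-2} with p_{-2}=0, p_{-1}=1, q_{-2}=1, q_{-1}=0:
  i=0: a_0=5, p_0 = 5*1 + 0 = 5, q_0 = 5*0 + 1 = 1.
  i=1: a_1=5, p_1 = 5*5 + 1 = 26, q_1 = 5*1 + 0 = 5.
  i=2: a_2=1, p_2 = 1*26 + 5 = 31, q_2 = 1*5 + 1 = 6.
  i=3: a_3=8, p_3 = 8*31 + 26 = 274, q_3 = 8*6 + 5 = 53.
  i=4: a_4=4, p_4 = 4*274 + 31 = 1127, q_4 = 4*53 + 6 = 218.
  i=5: a_5=9, p_5 = 9*1127 + 274 = 10417, q_5 = 9*218 + 53 = 2015.

5/1, 26/5, 31/6, 274/53, 1127/218, 10417/2015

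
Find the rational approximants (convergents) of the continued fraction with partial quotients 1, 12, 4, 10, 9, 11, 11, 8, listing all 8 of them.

Using the convergent recurrence p_i = a_i*p_{i-1} + p_{i-2}, q_i = a_i*q_{i-1} + q_{i-2} with p_{-2}=0, p_{-1}=1, q_{-2}=1, q_{-1}=0:
  i=0: a_0=1, p_0 = 1*1 + 0 = 1, q_0 = 1*0 + 1 = 1.
  i=1: a_1=12, p_1 = 12*1 + 1 = 13, q_1 = 12*1 + 0 = 12.
  i=2: a_2=4, p_2 = 4*13 + 1 = 53, q_2 = 4*12 + 1 = 49.
  i=3: a_3=10, p_3 = 10*53 + 13 = 543, q_3 = 10*49 + 12 = 502.
  i=4: a_4=9, p_4 = 9*543 + 53 = 4940, q_4 = 9*502 + 49 = 4567.
  i=5: a_5=11, p_5 = 11*4940 + 543 = 54883, q_5 = 11*4567 + 502 = 50739.
  i=6: a_6=11, p_6 = 11*54883 + 4940 = 608653, q_6 = 11*50739 + 4567 = 562696.
  i=7: a_7=8, p_7 = 8*608653 + 54883 = 4924107, q_7 = 8*562696 + 50739 = 4552307.

1/1, 13/12, 53/49, 543/502, 4940/4567, 54883/50739, 608653/562696, 4924107/4552307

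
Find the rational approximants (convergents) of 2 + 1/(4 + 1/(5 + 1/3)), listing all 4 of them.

2/1, 9/4, 47/21, 150/67

Using the convergent recurrence p_i = a_i*p_{i-1} + p_{i-2}, q_i = a_i*q_{i-1} + q_{i-2} with p_{-2}=0, p_{-1}=1, q_{-2}=1, q_{-1}=0:
  i=0: a_0=2, p_0 = 2*1 + 0 = 2, q_0 = 2*0 + 1 = 1.
  i=1: a_1=4, p_1 = 4*2 + 1 = 9, q_1 = 4*1 + 0 = 4.
  i=2: a_2=5, p_2 = 5*9 + 2 = 47, q_2 = 5*4 + 1 = 21.
  i=3: a_3=3, p_3 = 3*47 + 9 = 150, q_3 = 3*21 + 4 = 67.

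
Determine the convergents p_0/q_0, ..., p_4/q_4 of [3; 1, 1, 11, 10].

Using the convergent recurrence p_i = a_i*p_{i-1} + p_{i-2}, q_i = a_i*q_{i-1} + q_{i-2} with p_{-2}=0, p_{-1}=1, q_{-2}=1, q_{-1}=0:
  i=0: a_0=3, p_0 = 3*1 + 0 = 3, q_0 = 3*0 + 1 = 1.
  i=1: a_1=1, p_1 = 1*3 + 1 = 4, q_1 = 1*1 + 0 = 1.
  i=2: a_2=1, p_2 = 1*4 + 3 = 7, q_2 = 1*1 + 1 = 2.
  i=3: a_3=11, p_3 = 11*7 + 4 = 81, q_3 = 11*2 + 1 = 23.
  i=4: a_4=10, p_4 = 10*81 + 7 = 817, q_4 = 10*23 + 2 = 232.

3/1, 4/1, 7/2, 81/23, 817/232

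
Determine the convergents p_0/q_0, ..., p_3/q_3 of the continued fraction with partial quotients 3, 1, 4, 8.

Using the convergent recurrence p_i = a_i*p_{i-1} + p_{i-2}, q_i = a_i*q_{i-1} + q_{i-2} with p_{-2}=0, p_{-1}=1, q_{-2}=1, q_{-1}=0:
  i=0: a_0=3, p_0 = 3*1 + 0 = 3, q_0 = 3*0 + 1 = 1.
  i=1: a_1=1, p_1 = 1*3 + 1 = 4, q_1 = 1*1 + 0 = 1.
  i=2: a_2=4, p_2 = 4*4 + 3 = 19, q_2 = 4*1 + 1 = 5.
  i=3: a_3=8, p_3 = 8*19 + 4 = 156, q_3 = 8*5 + 1 = 41.

3/1, 4/1, 19/5, 156/41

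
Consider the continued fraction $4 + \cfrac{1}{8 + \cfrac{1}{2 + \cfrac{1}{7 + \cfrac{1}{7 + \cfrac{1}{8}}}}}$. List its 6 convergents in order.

Using the convergent recurrence p_i = a_i*p_{i-1} + p_{i-2}, q_i = a_i*q_{i-1} + q_{i-2} with p_{-2}=0, p_{-1}=1, q_{-2}=1, q_{-1}=0:
  i=0: a_0=4, p_0 = 4*1 + 0 = 4, q_0 = 4*0 + 1 = 1.
  i=1: a_1=8, p_1 = 8*4 + 1 = 33, q_1 = 8*1 + 0 = 8.
  i=2: a_2=2, p_2 = 2*33 + 4 = 70, q_2 = 2*8 + 1 = 17.
  i=3: a_3=7, p_3 = 7*70 + 33 = 523, q_3 = 7*17 + 8 = 127.
  i=4: a_4=7, p_4 = 7*523 + 70 = 3731, q_4 = 7*127 + 17 = 906.
  i=5: a_5=8, p_5 = 8*3731 + 523 = 30371, q_5 = 8*906 + 127 = 7375.

4/1, 33/8, 70/17, 523/127, 3731/906, 30371/7375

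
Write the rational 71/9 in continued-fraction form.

[7; 1, 8]

Run the Euclidean algorithm on 71 and 9; the successive quotients are the partial quotients a_0, a_1, ... (each step inverts the fractional part left over by the previous one):
  71 = 7*9 + 8, so a_0 = 7.
  9 = 1*8 + 1, so a_1 = 1.
  8 = 8*1 + 0, so a_2 = 8.
The remainder reaches 0 after 3 divisions, so the expansion has 3 partial quotients, read off in order.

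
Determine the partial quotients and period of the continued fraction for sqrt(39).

Write x_i = (sqrt(39) + m_i)/d_i with (m_0, d_0) = (0, 1). a_0 = floor(sqrt(39)) = 6, since 6^2 = 36 <= 39 < 49 = 7^2.
Iterate m_{i+1} = d_i*a_i - m_i, d_{i+1} = (39 - m_{i+1}^2)/d_i, a_{i+1} = floor((a_0 + m_{i+1})/d_{i+1}):
  m_1 = 1*6 - 0 = 6, d_1 = (39 - 6^2)/1 = 3/1 = 3, a_1 = floor((6 + 6)/3) = 4.
  m_2 = 3*4 - 6 = 6, d_2 = (39 - 6^2)/3 = 3/3 = 1, a_2 = floor((6 + 6)/1) = 12.
  m_3 = 1*12 - 6 = 6, d_3 = (39 - 6^2)/1 = 3/1 = 3: (m_3, d_3) = (m_1, d_1) = (6, 3), so from here the quotients repeat a_1, a_2; the period length is 2.
Hence the expansion of sqrt(39) is a_0 = 6 followed by the repeating block 4, 12 (period 2).

[6; (4, 12)]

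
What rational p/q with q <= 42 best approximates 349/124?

76/27

Expand x = 349/124 as a continued fraction with the Euclidean algorithm:
  349 = 2*124 + 101, so a_0 = 2.
  124 = 1*101 + 23, so a_1 = 1.
  101 = 4*23 + 9, so a_2 = 4.
  23 = 2*9 + 5, so a_3 = 2.
  9 = 1*5 + 4, so a_4 = 1.
  5 = 1*4 + 1, so a_5 = 1.
  4 = 4*1 + 0, so a_6 = 4.
so x = [2; 1, 4, 2, 1, 1, 4].
Convergents (p_i = a_i*p_{i-1} + p_{i-2}, q_i = a_i*q_{i-1} + q_{i-2} with p_{-2}=0, p_{-1}=1, q_{-2}=1, q_{-1}=0), until the denominator exceeds 42:
  i=0: a_0=2, p_0 = 2*1 + 0 = 2, q_0 = 2*0 + 1 = 1.
  i=1: a_1=1, p_1 = 1*2 + 1 = 3, q_1 = 1*1 + 0 = 1.
  i=2: a_2=4, p_2 = 4*3 + 2 = 14, q_2 = 4*1 + 1 = 5.
  i=3: a_3=2, p_3 = 2*14 + 3 = 31, q_3 = 2*5 + 1 = 11.
  i=4: a_4=1, p_4 = 1*31 + 14 = 45, q_4 = 1*11 + 5 = 16.
  i=5: a_5=1, p_5 = 1*45 + 31 = 76, q_5 = 1*16 + 11 = 27.
  i=6: a_6=4, p_6 = 4*76 + 45 = 349, q_6 = 4*27 + 16 = 124.
q_6 = 124 > 42, so the last convergent with denominator <= 42 is p_5/q_5 = 76/27.
The closest fraction with denominator <= 42 is either p_5/q_5 or the intermediate fraction (k*p_5 + p_4)/(k*q_5 + q_4) with the largest k >= 1 whose denominator stays <= 42; these approach x as k grows, and every other convergent or intermediate fraction in range is farther away.
Largest k: floor((42 - q_4)/q_5) = floor((42 - 16)/27) = 0.
Since k = 0, no intermediate fraction beyond p_5/q_5 has denominator <= 42, so the convergent 76/27 is the closest (its error is |349*27 - 76*124|/(124*27) = 1/3348).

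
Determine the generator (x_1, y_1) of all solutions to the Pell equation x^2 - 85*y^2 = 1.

First expand sqrt(85) as a continued fraction. With x_i = (sqrt(85) + m_i)/d_i and (m_0, d_0) = (0, 1): a_0 = floor(sqrt(85)) = 9, since 9^2 = 81 <= 85 < 100 = 10^2.
Iterate m_{i+1} = d_i*a_i - m_i, d_{i+1} = (85 - m_{i+1}^2)/d_i, a_{i+1} = floor((a_0 + m_{i+1})/d_{i+1}):
  m_1 = 1*9 - 0 = 9, d_1 = (85 - 9^2)/1 = 4/1 = 4, a_1 = floor((9 + 9)/4) = 4.
  m_2 = 4*4 - 9 = 7, d_2 = (85 - 7^2)/4 = 36/4 = 9, a_2 = floor((9 + 7)/9) = 1.
  m_3 = 9*1 - 7 = 2, d_3 = (85 - 2^2)/9 = 81/9 = 9, a_3 = floor((9 + 2)/9) = 1.
  m_4 = 9*1 - 2 = 7, d_4 = (85 - 7^2)/9 = 36/9 = 4, a_4 = floor((9 + 7)/4) = 4.
  m_5 = 4*4 - 7 = 9, d_5 = (85 - 9^2)/4 = 4/4 = 1, a_5 = floor((9 + 9)/1) = 18.
  m_6 = 1*18 - 9 = 9, d_6 = (85 - 9^2)/1 = 4/1 = 4: (m_6, d_6) = (m_1, d_1) = (9, 4), so from here the quotients repeat a_1, ..., a_5; the period length is 5.
So sqrt(85) = [9; (4, 1, 1, 4, 18)] with period length k = 5.
k is odd, so (p_{k-1}, q_{k-1}) only solves x^2 - 85y^2 = -1 and the fundamental solution of x^2 - 85y^2 = 1 is (p_{2k-1}, q_{2k-1}) = (p_9, q_9); compute convergents through index 9, running through the period twice.
Convergents (p_i = a_i*p_{i-1} + p_{i-2}, q_i = a_i*q_{i-1} + q_{i-2} with p_{-2}=0, p_{-1}=1, q_{-2}=1, q_{-1}=0):
  i=0: a_0=9, p_0 = 9*1 + 0 = 9, q_0 = 9*0 + 1 = 1.
  i=1: a_1=4, p_1 = 4*9 + 1 = 37, q_1 = 4*1 + 0 = 4.
  i=2: a_2=1, p_2 = 1*37 + 9 = 46, q_2 = 1*4 + 1 = 5.
  i=3: a_3=1, p_3 = 1*46 + 37 = 83, q_3 = 1*5 + 4 = 9.
  i=4: a_4=4, p_4 = 4*83 + 46 = 378, q_4 = 4*9 + 5 = 41.
  i=5: a_5=18, p_5 = 18*378 + 83 = 6887, q_5 = 18*41 + 9 = 747.
  i=6: a_6=4, p_6 = 4*6887 + 378 = 27926, q_6 = 4*747 + 41 = 3029.
  i=7: a_7=1, p_7 = 1*27926 + 6887 = 34813, q_7 = 1*3029 + 747 = 3776.
  i=8: a_8=1, p_8 = 1*34813 + 27926 = 62739, q_8 = 1*3776 + 3029 = 6805.
  i=9: a_9=4, p_9 = 4*62739 + 34813 = 285769, q_9 = 4*6805 + 3776 = 30996.
Indeed p_4^2 - 85*q_4^2 = 142884 - 142885 = -1, not +1.
Check: 285769^2 - 85*30996^2 = 81663921361 - 81663921360 = 1, so (x, y) = (285769, 30996) solves the equation, and by the theorem it is the least positive solution.

(x, y) = (285769, 30996)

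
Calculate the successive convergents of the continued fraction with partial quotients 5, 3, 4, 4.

5/1, 16/3, 69/13, 292/55

Using the convergent recurrence p_i = a_i*p_{i-1} + p_{i-2}, q_i = a_i*q_{i-1} + q_{i-2} with p_{-2}=0, p_{-1}=1, q_{-2}=1, q_{-1}=0:
  i=0: a_0=5, p_0 = 5*1 + 0 = 5, q_0 = 5*0 + 1 = 1.
  i=1: a_1=3, p_1 = 3*5 + 1 = 16, q_1 = 3*1 + 0 = 3.
  i=2: a_2=4, p_2 = 4*16 + 5 = 69, q_2 = 4*3 + 1 = 13.
  i=3: a_3=4, p_3 = 4*69 + 16 = 292, q_3 = 4*13 + 3 = 55.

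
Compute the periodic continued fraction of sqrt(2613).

[51; (8, 1, 1, 25, 34, 25, 1, 1, 8, 102)]

Write x_i = (sqrt(2613) + m_i)/d_i with (m_0, d_0) = (0, 1). a_0 = floor(sqrt(2613)) = 51, since 51^2 = 2601 <= 2613 < 2704 = 52^2.
Iterate m_{i+1} = d_i*a_i - m_i, d_{i+1} = (2613 - m_{i+1}^2)/d_i, a_{i+1} = floor((a_0 + m_{i+1})/d_{i+1}):
  m_1 = 1*51 - 0 = 51, d_1 = (2613 - 51^2)/1 = 12/1 = 12, a_1 = floor((51 + 51)/12) = 8.
  m_2 = 12*8 - 51 = 45, d_2 = (2613 - 45^2)/12 = 588/12 = 49, a_2 = floor((51 + 45)/49) = 1.
  m_3 = 49*1 - 45 = 4, d_3 = (2613 - 4^2)/49 = 2597/49 = 53, a_3 = floor((51 + 4)/53) = 1.
  m_4 = 53*1 - 4 = 49, d_4 = (2613 - 49^2)/53 = 212/53 = 4, a_4 = floor((51 + 49)/4) = 25.
  m_5 = 4*25 - 49 = 51, d_5 = (2613 - 51^2)/4 = 12/4 = 3, a_5 = floor((51 + 51)/3) = 34.
  m_6 = 3*34 - 51 = 51, d_6 = (2613 - 51^2)/3 = 12/3 = 4, a_6 = floor((51 + 51)/4) = 25.
  m_7 = 4*25 - 51 = 49, d_7 = (2613 - 49^2)/4 = 212/4 = 53, a_7 = floor((51 + 49)/53) = 1.
  m_8 = 53*1 - 49 = 4, d_8 = (2613 - 4^2)/53 = 2597/53 = 49, a_8 = floor((51 + 4)/49) = 1.
  m_9 = 49*1 - 4 = 45, d_9 = (2613 - 45^2)/49 = 588/49 = 12, a_9 = floor((51 + 45)/12) = 8.
  m_10 = 12*8 - 45 = 51, d_10 = (2613 - 51^2)/12 = 12/12 = 1, a_10 = floor((51 + 51)/1) = 102.
  m_11 = 1*102 - 51 = 51, d_11 = (2613 - 51^2)/1 = 12/1 = 12: (m_11, d_11) = (m_1, d_1) = (51, 12), so from here the quotients repeat a_1, ..., a_10; the period length is 10.
Hence the expansion of sqrt(2613) is a_0 = 51 followed by the repeating block 8, 1, 1, 25, 34, 25, 1, 1, 8, 102 (period 10).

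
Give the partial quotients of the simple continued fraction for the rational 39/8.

[4; 1, 7]

Run the Euclidean algorithm on 39 and 8; the successive quotients are the partial quotients a_0, a_1, ... (each step inverts the fractional part left over by the previous one):
  39 = 4*8 + 7, so a_0 = 4.
  8 = 1*7 + 1, so a_1 = 1.
  7 = 7*1 + 0, so a_2 = 7.
The remainder reaches 0 after 3 divisions, so the expansion has 3 partial quotients, read off in order.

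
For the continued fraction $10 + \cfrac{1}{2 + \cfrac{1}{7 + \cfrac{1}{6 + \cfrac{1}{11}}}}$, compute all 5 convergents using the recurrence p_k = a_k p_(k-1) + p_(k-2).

Using the convergent recurrence p_i = a_i*p_{i-1} + p_{i-2}, q_i = a_i*q_{i-1} + q_{i-2} with p_{-2}=0, p_{-1}=1, q_{-2}=1, q_{-1}=0:
  i=0: a_0=10, p_0 = 10*1 + 0 = 10, q_0 = 10*0 + 1 = 1.
  i=1: a_1=2, p_1 = 2*10 + 1 = 21, q_1 = 2*1 + 0 = 2.
  i=2: a_2=7, p_2 = 7*21 + 10 = 157, q_2 = 7*2 + 1 = 15.
  i=3: a_3=6, p_3 = 6*157 + 21 = 963, q_3 = 6*15 + 2 = 92.
  i=4: a_4=11, p_4 = 11*963 + 157 = 10750, q_4 = 11*92 + 15 = 1027.

10/1, 21/2, 157/15, 963/92, 10750/1027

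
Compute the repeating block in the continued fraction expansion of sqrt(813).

Write x_i = (sqrt(813) + m_i)/d_i with (m_0, d_0) = (0, 1). a_0 = floor(sqrt(813)) = 28, since 28^2 = 784 <= 813 < 841 = 29^2.
Iterate m_{i+1} = d_i*a_i - m_i, d_{i+1} = (813 - m_{i+1}^2)/d_i, a_{i+1} = floor((a_0 + m_{i+1})/d_{i+1}):
  m_1 = 1*28 - 0 = 28, d_1 = (813 - 28^2)/1 = 29/1 = 29, a_1 = floor((28 + 28)/29) = 1.
  m_2 = 29*1 - 28 = 1, d_2 = (813 - 1^2)/29 = 812/29 = 28, a_2 = floor((28 + 1)/28) = 1.
  m_3 = 28*1 - 1 = 27, d_3 = (813 - 27^2)/28 = 84/28 = 3, a_3 = floor((28 + 27)/3) = 18.
  m_4 = 3*18 - 27 = 27, d_4 = (813 - 27^2)/3 = 84/3 = 28, a_4 = floor((28 + 27)/28) = 1.
  m_5 = 28*1 - 27 = 1, d_5 = (813 - 1^2)/28 = 812/28 = 29, a_5 = floor((28 + 1)/29) = 1.
  m_6 = 29*1 - 1 = 28, d_6 = (813 - 28^2)/29 = 29/29 = 1, a_6 = floor((28 + 28)/1) = 56.
  m_7 = 1*56 - 28 = 28, d_7 = (813 - 28^2)/1 = 29/1 = 29: (m_7, d_7) = (m_1, d_1) = (28, 29), so from here the quotients repeat a_1, ..., a_6; the period length is 6.
Hence the expansion of sqrt(813) is a_0 = 28 followed by the repeating block 1, 1, 18, 1, 1, 56 (period 6).

[28; (1, 1, 18, 1, 1, 56)]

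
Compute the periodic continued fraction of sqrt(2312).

[48; (12, 96)]

Write x_i = (sqrt(2312) + m_i)/d_i with (m_0, d_0) = (0, 1). a_0 = floor(sqrt(2312)) = 48, since 48^2 = 2304 <= 2312 < 2401 = 49^2.
Iterate m_{i+1} = d_i*a_i - m_i, d_{i+1} = (2312 - m_{i+1}^2)/d_i, a_{i+1} = floor((a_0 + m_{i+1})/d_{i+1}):
  m_1 = 1*48 - 0 = 48, d_1 = (2312 - 48^2)/1 = 8/1 = 8, a_1 = floor((48 + 48)/8) = 12.
  m_2 = 8*12 - 48 = 48, d_2 = (2312 - 48^2)/8 = 8/8 = 1, a_2 = floor((48 + 48)/1) = 96.
  m_3 = 1*96 - 48 = 48, d_3 = (2312 - 48^2)/1 = 8/1 = 8: (m_3, d_3) = (m_1, d_1) = (48, 8), so from here the quotients repeat a_1, a_2; the period length is 2.
Hence the expansion of sqrt(2312) is a_0 = 48 followed by the repeating block 12, 96 (period 2).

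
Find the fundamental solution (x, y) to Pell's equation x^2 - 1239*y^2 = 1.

First expand sqrt(1239) as a continued fraction. With x_i = (sqrt(1239) + m_i)/d_i and (m_0, d_0) = (0, 1): a_0 = floor(sqrt(1239)) = 35, since 35^2 = 1225 <= 1239 < 1296 = 36^2.
Iterate m_{i+1} = d_i*a_i - m_i, d_{i+1} = (1239 - m_{i+1}^2)/d_i, a_{i+1} = floor((a_0 + m_{i+1})/d_{i+1}):
  m_1 = 1*35 - 0 = 35, d_1 = (1239 - 35^2)/1 = 14/1 = 14, a_1 = floor((35 + 35)/14) = 5.
  m_2 = 14*5 - 35 = 35, d_2 = (1239 - 35^2)/14 = 14/14 = 1, a_2 = floor((35 + 35)/1) = 70.
  m_3 = 1*70 - 35 = 35, d_3 = (1239 - 35^2)/1 = 14/1 = 14: (m_3, d_3) = (m_1, d_1) = (35, 14), so from here the quotients repeat a_1, a_2; the period length is 2.
So sqrt(1239) = [35; (5, 70)] with period length k = 2.
k is even, so the fundamental solution of x^2 - 1239y^2 = 1 is (p_{k-1}, q_{k-1}) = (p_1, q_1); compute convergents through index 1.
Convergents (p_i = a_i*p_{i-1} + p_{i-2}, q_i = a_i*q_{i-1} + q_{i-2} with p_{-2}=0, p_{-1}=1, q_{-2}=1, q_{-1}=0):
  i=0: a_0=35, p_0 = 35*1 + 0 = 35, q_0 = 35*0 + 1 = 1.
  i=1: a_1=5, p_1 = 5*35 + 1 = 176, q_1 = 5*1 + 0 = 5.
Check: 176^2 - 1239*5^2 = 30976 - 30975 = 1, so (x, y) = (176, 5) solves the equation, and by the theorem it is the least positive solution.

(x, y) = (176, 5)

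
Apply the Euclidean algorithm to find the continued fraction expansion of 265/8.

Run the Euclidean algorithm on 265 and 8; the successive quotients are the partial quotients a_0, a_1, ... (each step inverts the fractional part left over by the previous one):
  265 = 33*8 + 1, so a_0 = 33.
  8 = 8*1 + 0, so a_1 = 8.
The remainder reaches 0 after 2 divisions, so the expansion has 2 partial quotients, read off in order.

[33; 8]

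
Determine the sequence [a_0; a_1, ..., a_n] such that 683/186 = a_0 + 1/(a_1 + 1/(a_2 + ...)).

[3; 1, 2, 20, 3]

Run the Euclidean algorithm on 683 and 186; the successive quotients are the partial quotients a_0, a_1, ... (each step inverts the fractional part left over by the previous one):
  683 = 3*186 + 125, so a_0 = 3.
  186 = 1*125 + 61, so a_1 = 1.
  125 = 2*61 + 3, so a_2 = 2.
  61 = 20*3 + 1, so a_3 = 20.
  3 = 3*1 + 0, so a_4 = 3.
The remainder reaches 0 after 5 divisions, so the expansion has 5 partial quotients, read off in order.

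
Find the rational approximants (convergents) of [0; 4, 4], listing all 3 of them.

0/1, 1/4, 4/17

Using the convergent recurrence p_i = a_i*p_{i-1} + p_{i-2}, q_i = a_i*q_{i-1} + q_{i-2} with p_{-2}=0, p_{-1}=1, q_{-2}=1, q_{-1}=0:
  i=0: a_0=0, p_0 = 0*1 + 0 = 0, q_0 = 0*0 + 1 = 1.
  i=1: a_1=4, p_1 = 4*0 + 1 = 1, q_1 = 4*1 + 0 = 4.
  i=2: a_2=4, p_2 = 4*1 + 0 = 4, q_2 = 4*4 + 1 = 17.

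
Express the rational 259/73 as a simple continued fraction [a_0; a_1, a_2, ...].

Run the Euclidean algorithm on 259 and 73; the successive quotients are the partial quotients a_0, a_1, ... (each step inverts the fractional part left over by the previous one):
  259 = 3*73 + 40, so a_0 = 3.
  73 = 1*40 + 33, so a_1 = 1.
  40 = 1*33 + 7, so a_2 = 1.
  33 = 4*7 + 5, so a_3 = 4.
  7 = 1*5 + 2, so a_4 = 1.
  5 = 2*2 + 1, so a_5 = 2.
  2 = 2*1 + 0, so a_6 = 2.
The remainder reaches 0 after 7 divisions, so the expansion has 7 partial quotients, read off in order.

[3; 1, 1, 4, 1, 2, 2]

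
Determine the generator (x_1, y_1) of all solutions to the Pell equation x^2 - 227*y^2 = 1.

First expand sqrt(227) as a continued fraction. With x_i = (sqrt(227) + m_i)/d_i and (m_0, d_0) = (0, 1): a_0 = floor(sqrt(227)) = 15, since 15^2 = 225 <= 227 < 256 = 16^2.
Iterate m_{i+1} = d_i*a_i - m_i, d_{i+1} = (227 - m_{i+1}^2)/d_i, a_{i+1} = floor((a_0 + m_{i+1})/d_{i+1}):
  m_1 = 1*15 - 0 = 15, d_1 = (227 - 15^2)/1 = 2/1 = 2, a_1 = floor((15 + 15)/2) = 15.
  m_2 = 2*15 - 15 = 15, d_2 = (227 - 15^2)/2 = 2/2 = 1, a_2 = floor((15 + 15)/1) = 30.
  m_3 = 1*30 - 15 = 15, d_3 = (227 - 15^2)/1 = 2/1 = 2: (m_3, d_3) = (m_1, d_1) = (15, 2), so from here the quotients repeat a_1, a_2; the period length is 2.
So sqrt(227) = [15; (15, 30)] with period length k = 2.
k is even, so the fundamental solution of x^2 - 227y^2 = 1 is (p_{k-1}, q_{k-1}) = (p_1, q_1); compute convergents through index 1.
Convergents (p_i = a_i*p_{i-1} + p_{i-2}, q_i = a_i*q_{i-1} + q_{i-2} with p_{-2}=0, p_{-1}=1, q_{-2}=1, q_{-1}=0):
  i=0: a_0=15, p_0 = 15*1 + 0 = 15, q_0 = 15*0 + 1 = 1.
  i=1: a_1=15, p_1 = 15*15 + 1 = 226, q_1 = 15*1 + 0 = 15.
Check: 226^2 - 227*15^2 = 51076 - 51075 = 1, so (x, y) = (226, 15) solves the equation, and by the theorem it is the least positive solution.

(x, y) = (226, 15)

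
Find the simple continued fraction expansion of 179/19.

[9; 2, 2, 1, 2]

Run the Euclidean algorithm on 179 and 19; the successive quotients are the partial quotients a_0, a_1, ... (each step inverts the fractional part left over by the previous one):
  179 = 9*19 + 8, so a_0 = 9.
  19 = 2*8 + 3, so a_1 = 2.
  8 = 2*3 + 2, so a_2 = 2.
  3 = 1*2 + 1, so a_3 = 1.
  2 = 2*1 + 0, so a_4 = 2.
The remainder reaches 0 after 5 divisions, so the expansion has 5 partial quotients, read off in order.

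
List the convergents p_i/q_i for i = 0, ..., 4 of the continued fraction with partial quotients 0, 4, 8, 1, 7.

0/1, 1/4, 8/33, 9/37, 71/292

Using the convergent recurrence p_i = a_i*p_{i-1} + p_{i-2}, q_i = a_i*q_{i-1} + q_{i-2} with p_{-2}=0, p_{-1}=1, q_{-2}=1, q_{-1}=0:
  i=0: a_0=0, p_0 = 0*1 + 0 = 0, q_0 = 0*0 + 1 = 1.
  i=1: a_1=4, p_1 = 4*0 + 1 = 1, q_1 = 4*1 + 0 = 4.
  i=2: a_2=8, p_2 = 8*1 + 0 = 8, q_2 = 8*4 + 1 = 33.
  i=3: a_3=1, p_3 = 1*8 + 1 = 9, q_3 = 1*33 + 4 = 37.
  i=4: a_4=7, p_4 = 7*9 + 8 = 71, q_4 = 7*37 + 33 = 292.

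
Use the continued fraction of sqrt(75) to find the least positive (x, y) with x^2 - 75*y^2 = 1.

First expand sqrt(75) as a continued fraction. With x_i = (sqrt(75) + m_i)/d_i and (m_0, d_0) = (0, 1): a_0 = floor(sqrt(75)) = 8, since 8^2 = 64 <= 75 < 81 = 9^2.
Iterate m_{i+1} = d_i*a_i - m_i, d_{i+1} = (75 - m_{i+1}^2)/d_i, a_{i+1} = floor((a_0 + m_{i+1})/d_{i+1}):
  m_1 = 1*8 - 0 = 8, d_1 = (75 - 8^2)/1 = 11/1 = 11, a_1 = floor((8 + 8)/11) = 1.
  m_2 = 11*1 - 8 = 3, d_2 = (75 - 3^2)/11 = 66/11 = 6, a_2 = floor((8 + 3)/6) = 1.
  m_3 = 6*1 - 3 = 3, d_3 = (75 - 3^2)/6 = 66/6 = 11, a_3 = floor((8 + 3)/11) = 1.
  m_4 = 11*1 - 3 = 8, d_4 = (75 - 8^2)/11 = 11/11 = 1, a_4 = floor((8 + 8)/1) = 16.
  m_5 = 1*16 - 8 = 8, d_5 = (75 - 8^2)/1 = 11/1 = 11: (m_5, d_5) = (m_1, d_1) = (8, 11), so from here the quotients repeat a_1, ..., a_4; the period length is 4.
So sqrt(75) = [8; (1, 1, 1, 16)] with period length k = 4.
k is even, so the fundamental solution of x^2 - 75y^2 = 1 is (p_{k-1}, q_{k-1}) = (p_3, q_3); compute convergents through index 3.
Convergents (p_i = a_i*p_{i-1} + p_{i-2}, q_i = a_i*q_{i-1} + q_{i-2} with p_{-2}=0, p_{-1}=1, q_{-2}=1, q_{-1}=0):
  i=0: a_0=8, p_0 = 8*1 + 0 = 8, q_0 = 8*0 + 1 = 1.
  i=1: a_1=1, p_1 = 1*8 + 1 = 9, q_1 = 1*1 + 0 = 1.
  i=2: a_2=1, p_2 = 1*9 + 8 = 17, q_2 = 1*1 + 1 = 2.
  i=3: a_3=1, p_3 = 1*17 + 9 = 26, q_3 = 1*2 + 1 = 3.
Check: 26^2 - 75*3^2 = 676 - 675 = 1, so (x, y) = (26, 3) solves the equation, and by the theorem it is the least positive solution.

(x, y) = (26, 3)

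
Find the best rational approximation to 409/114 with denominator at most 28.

Expand x = 409/114 as a continued fraction with the Euclidean algorithm:
  409 = 3*114 + 67, so a_0 = 3.
  114 = 1*67 + 47, so a_1 = 1.
  67 = 1*47 + 20, so a_2 = 1.
  47 = 2*20 + 7, so a_3 = 2.
  20 = 2*7 + 6, so a_4 = 2.
  7 = 1*6 + 1, so a_5 = 1.
  6 = 6*1 + 0, so a_6 = 6.
so x = [3; 1, 1, 2, 2, 1, 6].
Convergents (p_i = a_i*p_{i-1} + p_{i-2}, q_i = a_i*q_{i-1} + q_{i-2} with p_{-2}=0, p_{-1}=1, q_{-2}=1, q_{-1}=0), until the denominator exceeds 28:
  i=0: a_0=3, p_0 = 3*1 + 0 = 3, q_0 = 3*0 + 1 = 1.
  i=1: a_1=1, p_1 = 1*3 + 1 = 4, q_1 = 1*1 + 0 = 1.
  i=2: a_2=1, p_2 = 1*4 + 3 = 7, q_2 = 1*1 + 1 = 2.
  i=3: a_3=2, p_3 = 2*7 + 4 = 18, q_3 = 2*2 + 1 = 5.
  i=4: a_4=2, p_4 = 2*18 + 7 = 43, q_4 = 2*5 + 2 = 12.
  i=5: a_5=1, p_5 = 1*43 + 18 = 61, q_5 = 1*12 + 5 = 17.
  i=6: a_6=6, p_6 = 6*61 + 43 = 409, q_6 = 6*17 + 12 = 114.
q_6 = 114 > 28, so the last convergent with denominator <= 28 is p_5/q_5 = 61/17.
The closest fraction with denominator <= 28 is either p_5/q_5 or the intermediate fraction (k*p_5 + p_4)/(k*q_5 + q_4) with the largest k >= 1 whose denominator stays <= 28; these approach x as k grows, and every other convergent or intermediate fraction in range is farther away.
Largest k: floor((28 - q_4)/q_5) = floor((28 - 12)/17) = 0.
Since k = 0, no intermediate fraction beyond p_5/q_5 has denominator <= 28, so the convergent 61/17 is the closest (its error is |409*17 - 61*114|/(114*17) = 1/1938).

61/17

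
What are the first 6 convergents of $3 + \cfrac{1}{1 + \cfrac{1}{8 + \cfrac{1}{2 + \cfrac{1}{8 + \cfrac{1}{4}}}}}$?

3/1, 4/1, 35/9, 74/19, 627/161, 2582/663

Using the convergent recurrence p_i = a_i*p_{i-1} + p_{i-2}, q_i = a_i*q_{i-1} + q_{i-2} with p_{-2}=0, p_{-1}=1, q_{-2}=1, q_{-1}=0:
  i=0: a_0=3, p_0 = 3*1 + 0 = 3, q_0 = 3*0 + 1 = 1.
  i=1: a_1=1, p_1 = 1*3 + 1 = 4, q_1 = 1*1 + 0 = 1.
  i=2: a_2=8, p_2 = 8*4 + 3 = 35, q_2 = 8*1 + 1 = 9.
  i=3: a_3=2, p_3 = 2*35 + 4 = 74, q_3 = 2*9 + 1 = 19.
  i=4: a_4=8, p_4 = 8*74 + 35 = 627, q_4 = 8*19 + 9 = 161.
  i=5: a_5=4, p_5 = 4*627 + 74 = 2582, q_5 = 4*161 + 19 = 663.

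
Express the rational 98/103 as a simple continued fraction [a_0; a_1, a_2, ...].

[0; 1, 19, 1, 1, 2]

Run the Euclidean algorithm on 98 and 103; the successive quotients are the partial quotients a_0, a_1, ... (each step inverts the fractional part left over by the previous one):
  98 = 0*103 + 98, so a_0 = 0.
  103 = 1*98 + 5, so a_1 = 1.
  98 = 19*5 + 3, so a_2 = 19.
  5 = 1*3 + 2, so a_3 = 1.
  3 = 1*2 + 1, so a_4 = 1.
  2 = 2*1 + 0, so a_5 = 2.
The remainder reaches 0 after 6 divisions, so the expansion has 6 partial quotients, read off in order.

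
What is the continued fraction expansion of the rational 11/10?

Run the Euclidean algorithm on 11 and 10; the successive quotients are the partial quotients a_0, a_1, ... (each step inverts the fractional part left over by the previous one):
  11 = 1*10 + 1, so a_0 = 1.
  10 = 10*1 + 0, so a_1 = 10.
The remainder reaches 0 after 2 divisions, so the expansion has 2 partial quotients, read off in order.

[1; 10]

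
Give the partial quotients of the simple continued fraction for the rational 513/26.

Run the Euclidean algorithm on 513 and 26; the successive quotients are the partial quotients a_0, a_1, ... (each step inverts the fractional part left over by the previous one):
  513 = 19*26 + 19, so a_0 = 19.
  26 = 1*19 + 7, so a_1 = 1.
  19 = 2*7 + 5, so a_2 = 2.
  7 = 1*5 + 2, so a_3 = 1.
  5 = 2*2 + 1, so a_4 = 2.
  2 = 2*1 + 0, so a_5 = 2.
The remainder reaches 0 after 6 divisions, so the expansion has 6 partial quotients, read off in order.

[19; 1, 2, 1, 2, 2]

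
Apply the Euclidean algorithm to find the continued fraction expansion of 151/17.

[8; 1, 7, 2]

Run the Euclidean algorithm on 151 and 17; the successive quotients are the partial quotients a_0, a_1, ... (each step inverts the fractional part left over by the previous one):
  151 = 8*17 + 15, so a_0 = 8.
  17 = 1*15 + 2, so a_1 = 1.
  15 = 7*2 + 1, so a_2 = 7.
  2 = 2*1 + 0, so a_3 = 2.
The remainder reaches 0 after 4 divisions, so the expansion has 4 partial quotients, read off in order.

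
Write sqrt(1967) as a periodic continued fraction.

[44; (2, 1, 5, 1, 2, 88)]

Write x_i = (sqrt(1967) + m_i)/d_i with (m_0, d_0) = (0, 1). a_0 = floor(sqrt(1967)) = 44, since 44^2 = 1936 <= 1967 < 2025 = 45^2.
Iterate m_{i+1} = d_i*a_i - m_i, d_{i+1} = (1967 - m_{i+1}^2)/d_i, a_{i+1} = floor((a_0 + m_{i+1})/d_{i+1}):
  m_1 = 1*44 - 0 = 44, d_1 = (1967 - 44^2)/1 = 31/1 = 31, a_1 = floor((44 + 44)/31) = 2.
  m_2 = 31*2 - 44 = 18, d_2 = (1967 - 18^2)/31 = 1643/31 = 53, a_2 = floor((44 + 18)/53) = 1.
  m_3 = 53*1 - 18 = 35, d_3 = (1967 - 35^2)/53 = 742/53 = 14, a_3 = floor((44 + 35)/14) = 5.
  m_4 = 14*5 - 35 = 35, d_4 = (1967 - 35^2)/14 = 742/14 = 53, a_4 = floor((44 + 35)/53) = 1.
  m_5 = 53*1 - 35 = 18, d_5 = (1967 - 18^2)/53 = 1643/53 = 31, a_5 = floor((44 + 18)/31) = 2.
  m_6 = 31*2 - 18 = 44, d_6 = (1967 - 44^2)/31 = 31/31 = 1, a_6 = floor((44 + 44)/1) = 88.
  m_7 = 1*88 - 44 = 44, d_7 = (1967 - 44^2)/1 = 31/1 = 31: (m_7, d_7) = (m_1, d_1) = (44, 31), so from here the quotients repeat a_1, ..., a_6; the period length is 6.
Hence the expansion of sqrt(1967) is a_0 = 44 followed by the repeating block 2, 1, 5, 1, 2, 88 (period 6).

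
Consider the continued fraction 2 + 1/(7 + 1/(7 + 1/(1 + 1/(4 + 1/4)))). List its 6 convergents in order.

Using the convergent recurrence p_i = a_i*p_{i-1} + p_{i-2}, q_i = a_i*q_{i-1} + q_{i-2} with p_{-2}=0, p_{-1}=1, q_{-2}=1, q_{-1}=0:
  i=0: a_0=2, p_0 = 2*1 + 0 = 2, q_0 = 2*0 + 1 = 1.
  i=1: a_1=7, p_1 = 7*2 + 1 = 15, q_1 = 7*1 + 0 = 7.
  i=2: a_2=7, p_2 = 7*15 + 2 = 107, q_2 = 7*7 + 1 = 50.
  i=3: a_3=1, p_3 = 1*107 + 15 = 122, q_3 = 1*50 + 7 = 57.
  i=4: a_4=4, p_4 = 4*122 + 107 = 595, q_4 = 4*57 + 50 = 278.
  i=5: a_5=4, p_5 = 4*595 + 122 = 2502, q_5 = 4*278 + 57 = 1169.

2/1, 15/7, 107/50, 122/57, 595/278, 2502/1169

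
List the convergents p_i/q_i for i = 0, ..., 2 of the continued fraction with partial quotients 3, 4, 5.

3/1, 13/4, 68/21

Using the convergent recurrence p_i = a_i*p_{i-1} + p_{i-2}, q_i = a_i*q_{i-1} + q_{i-2} with p_{-2}=0, p_{-1}=1, q_{-2}=1, q_{-1}=0:
  i=0: a_0=3, p_0 = 3*1 + 0 = 3, q_0 = 3*0 + 1 = 1.
  i=1: a_1=4, p_1 = 4*3 + 1 = 13, q_1 = 4*1 + 0 = 4.
  i=2: a_2=5, p_2 = 5*13 + 3 = 68, q_2 = 5*4 + 1 = 21.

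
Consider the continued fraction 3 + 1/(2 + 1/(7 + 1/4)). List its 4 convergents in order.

3/1, 7/2, 52/15, 215/62

Using the convergent recurrence p_i = a_i*p_{i-1} + p_{i-2}, q_i = a_i*q_{i-1} + q_{i-2} with p_{-2}=0, p_{-1}=1, q_{-2}=1, q_{-1}=0:
  i=0: a_0=3, p_0 = 3*1 + 0 = 3, q_0 = 3*0 + 1 = 1.
  i=1: a_1=2, p_1 = 2*3 + 1 = 7, q_1 = 2*1 + 0 = 2.
  i=2: a_2=7, p_2 = 7*7 + 3 = 52, q_2 = 7*2 + 1 = 15.
  i=3: a_3=4, p_3 = 4*52 + 7 = 215, q_3 = 4*15 + 2 = 62.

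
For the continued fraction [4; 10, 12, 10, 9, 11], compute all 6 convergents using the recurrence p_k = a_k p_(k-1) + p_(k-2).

Using the convergent recurrence p_i = a_i*p_{i-1} + p_{i-2}, q_i = a_i*q_{i-1} + q_{i-2} with p_{-2}=0, p_{-1}=1, q_{-2}=1, q_{-1}=0:
  i=0: a_0=4, p_0 = 4*1 + 0 = 4, q_0 = 4*0 + 1 = 1.
  i=1: a_1=10, p_1 = 10*4 + 1 = 41, q_1 = 10*1 + 0 = 10.
  i=2: a_2=12, p_2 = 12*41 + 4 = 496, q_2 = 12*10 + 1 = 121.
  i=3: a_3=10, p_3 = 10*496 + 41 = 5001, q_3 = 10*121 + 10 = 1220.
  i=4: a_4=9, p_4 = 9*5001 + 496 = 45505, q_4 = 9*1220 + 121 = 11101.
  i=5: a_5=11, p_5 = 11*45505 + 5001 = 505556, q_5 = 11*11101 + 1220 = 123331.

4/1, 41/10, 496/121, 5001/1220, 45505/11101, 505556/123331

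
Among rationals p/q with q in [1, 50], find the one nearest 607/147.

Expand x = 607/147 as a continued fraction with the Euclidean algorithm:
  607 = 4*147 + 19, so a_0 = 4.
  147 = 7*19 + 14, so a_1 = 7.
  19 = 1*14 + 5, so a_2 = 1.
  14 = 2*5 + 4, so a_3 = 2.
  5 = 1*4 + 1, so a_4 = 1.
  4 = 4*1 + 0, so a_5 = 4.
so x = [4; 7, 1, 2, 1, 4].
Convergents (p_i = a_i*p_{i-1} + p_{i-2}, q_i = a_i*q_{i-1} + q_{i-2} with p_{-2}=0, p_{-1}=1, q_{-2}=1, q_{-1}=0), until the denominator exceeds 50:
  i=0: a_0=4, p_0 = 4*1 + 0 = 4, q_0 = 4*0 + 1 = 1.
  i=1: a_1=7, p_1 = 7*4 + 1 = 29, q_1 = 7*1 + 0 = 7.
  i=2: a_2=1, p_2 = 1*29 + 4 = 33, q_2 = 1*7 + 1 = 8.
  i=3: a_3=2, p_3 = 2*33 + 29 = 95, q_3 = 2*8 + 7 = 23.
  i=4: a_4=1, p_4 = 1*95 + 33 = 128, q_4 = 1*23 + 8 = 31.
  i=5: a_5=4, p_5 = 4*128 + 95 = 607, q_5 = 4*31 + 23 = 147.
q_5 = 147 > 50, so the last convergent with denominator <= 50 is p_4/q_4 = 128/31.
The closest fraction with denominator <= 50 is either p_4/q_4 or the intermediate fraction (k*p_4 + p_3)/(k*q_4 + q_3) with the largest k >= 1 whose denominator stays <= 50; these approach x as k grows, and every other convergent or intermediate fraction in range is farther away.
Largest k: floor((50 - q_3)/q_4) = floor((50 - 23)/31) = 0.
Since k = 0, no intermediate fraction beyond p_4/q_4 has denominator <= 50, so the convergent 128/31 is the closest (its error is |607*31 - 128*147|/(147*31) = 1/4557).

128/31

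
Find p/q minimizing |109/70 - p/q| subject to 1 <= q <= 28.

Expand x = 109/70 as a continued fraction with the Euclidean algorithm:
  109 = 1*70 + 39, so a_0 = 1.
  70 = 1*39 + 31, so a_1 = 1.
  39 = 1*31 + 8, so a_2 = 1.
  31 = 3*8 + 7, so a_3 = 3.
  8 = 1*7 + 1, so a_4 = 1.
  7 = 7*1 + 0, so a_5 = 7.
so x = [1; 1, 1, 3, 1, 7].
Convergents (p_i = a_i*p_{i-1} + p_{i-2}, q_i = a_i*q_{i-1} + q_{i-2} with p_{-2}=0, p_{-1}=1, q_{-2}=1, q_{-1}=0), until the denominator exceeds 28:
  i=0: a_0=1, p_0 = 1*1 + 0 = 1, q_0 = 1*0 + 1 = 1.
  i=1: a_1=1, p_1 = 1*1 + 1 = 2, q_1 = 1*1 + 0 = 1.
  i=2: a_2=1, p_2 = 1*2 + 1 = 3, q_2 = 1*1 + 1 = 2.
  i=3: a_3=3, p_3 = 3*3 + 2 = 11, q_3 = 3*2 + 1 = 7.
  i=4: a_4=1, p_4 = 1*11 + 3 = 14, q_4 = 1*7 + 2 = 9.
  i=5: a_5=7, p_5 = 7*14 + 11 = 109, q_5 = 7*9 + 7 = 70.
q_5 = 70 > 28, so the last convergent with denominator <= 28 is p_4/q_4 = 14/9.
The closest fraction with denominator <= 28 is either p_4/q_4 or the intermediate fraction (k*p_4 + p_3)/(k*q_4 + q_3) with the largest k >= 1 whose denominator stays <= 28; these approach x as k grows, and every other convergent or intermediate fraction in range is farther away.
Largest k: floor((28 - q_3)/q_4) = floor((28 - 7)/9) = 2.
That gives (2*14 + 11)/(2*9 + 7) = 39/25.
Compare the errors: |x - 14/9| = |109*9 - 14*70|/(70*9) = 1/630, and |x - 39/25| = |109*25 - 39*70|/(70*25) = 5/1750.
Cross-multiplying, 1*1750 = 1750 < 3150 = 5*630, so 1/630 is smaller: the convergent 14/9 is closer to x than 39/25.

14/9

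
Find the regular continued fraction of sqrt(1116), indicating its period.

Write x_i = (sqrt(1116) + m_i)/d_i with (m_0, d_0) = (0, 1). a_0 = floor(sqrt(1116)) = 33, since 33^2 = 1089 <= 1116 < 1156 = 34^2.
Iterate m_{i+1} = d_i*a_i - m_i, d_{i+1} = (1116 - m_{i+1}^2)/d_i, a_{i+1} = floor((a_0 + m_{i+1})/d_{i+1}):
  m_1 = 1*33 - 0 = 33, d_1 = (1116 - 33^2)/1 = 27/1 = 27, a_1 = floor((33 + 33)/27) = 2.
  m_2 = 27*2 - 33 = 21, d_2 = (1116 - 21^2)/27 = 675/27 = 25, a_2 = floor((33 + 21)/25) = 2.
  m_3 = 25*2 - 21 = 29, d_3 = (1116 - 29^2)/25 = 275/25 = 11, a_3 = floor((33 + 29)/11) = 5.
  m_4 = 11*5 - 29 = 26, d_4 = (1116 - 26^2)/11 = 440/11 = 40, a_4 = floor((33 + 26)/40) = 1.
  m_5 = 40*1 - 26 = 14, d_5 = (1116 - 14^2)/40 = 920/40 = 23, a_5 = floor((33 + 14)/23) = 2.
  m_6 = 23*2 - 14 = 32, d_6 = (1116 - 32^2)/23 = 92/23 = 4, a_6 = floor((33 + 32)/4) = 16.
  m_7 = 4*16 - 32 = 32, d_7 = (1116 - 32^2)/4 = 92/4 = 23, a_7 = floor((33 + 32)/23) = 2.
  m_8 = 23*2 - 32 = 14, d_8 = (1116 - 14^2)/23 = 920/23 = 40, a_8 = floor((33 + 14)/40) = 1.
  m_9 = 40*1 - 14 = 26, d_9 = (1116 - 26^2)/40 = 440/40 = 11, a_9 = floor((33 + 26)/11) = 5.
  m_10 = 11*5 - 26 = 29, d_10 = (1116 - 29^2)/11 = 275/11 = 25, a_10 = floor((33 + 29)/25) = 2.
  m_11 = 25*2 - 29 = 21, d_11 = (1116 - 21^2)/25 = 675/25 = 27, a_11 = floor((33 + 21)/27) = 2.
  m_12 = 27*2 - 21 = 33, d_12 = (1116 - 33^2)/27 = 27/27 = 1, a_12 = floor((33 + 33)/1) = 66.
  m_13 = 1*66 - 33 = 33, d_13 = (1116 - 33^2)/1 = 27/1 = 27: (m_13, d_13) = (m_1, d_1) = (33, 27), so from here the quotients repeat a_1, ..., a_12; the period length is 12.
Hence the expansion of sqrt(1116) is a_0 = 33 followed by the repeating block 2, 2, 5, 1, 2, 16, 2, 1, 5, 2, 2, 66 (period 12).

[33; (2, 2, 5, 1, 2, 16, 2, 1, 5, 2, 2, 66)]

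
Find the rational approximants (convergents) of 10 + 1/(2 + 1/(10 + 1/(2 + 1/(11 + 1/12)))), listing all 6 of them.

10/1, 21/2, 220/21, 461/44, 5291/505, 63953/6104

Using the convergent recurrence p_i = a_i*p_{i-1} + p_{i-2}, q_i = a_i*q_{i-1} + q_{i-2} with p_{-2}=0, p_{-1}=1, q_{-2}=1, q_{-1}=0:
  i=0: a_0=10, p_0 = 10*1 + 0 = 10, q_0 = 10*0 + 1 = 1.
  i=1: a_1=2, p_1 = 2*10 + 1 = 21, q_1 = 2*1 + 0 = 2.
  i=2: a_2=10, p_2 = 10*21 + 10 = 220, q_2 = 10*2 + 1 = 21.
  i=3: a_3=2, p_3 = 2*220 + 21 = 461, q_3 = 2*21 + 2 = 44.
  i=4: a_4=11, p_4 = 11*461 + 220 = 5291, q_4 = 11*44 + 21 = 505.
  i=5: a_5=12, p_5 = 12*5291 + 461 = 63953, q_5 = 12*505 + 44 = 6104.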